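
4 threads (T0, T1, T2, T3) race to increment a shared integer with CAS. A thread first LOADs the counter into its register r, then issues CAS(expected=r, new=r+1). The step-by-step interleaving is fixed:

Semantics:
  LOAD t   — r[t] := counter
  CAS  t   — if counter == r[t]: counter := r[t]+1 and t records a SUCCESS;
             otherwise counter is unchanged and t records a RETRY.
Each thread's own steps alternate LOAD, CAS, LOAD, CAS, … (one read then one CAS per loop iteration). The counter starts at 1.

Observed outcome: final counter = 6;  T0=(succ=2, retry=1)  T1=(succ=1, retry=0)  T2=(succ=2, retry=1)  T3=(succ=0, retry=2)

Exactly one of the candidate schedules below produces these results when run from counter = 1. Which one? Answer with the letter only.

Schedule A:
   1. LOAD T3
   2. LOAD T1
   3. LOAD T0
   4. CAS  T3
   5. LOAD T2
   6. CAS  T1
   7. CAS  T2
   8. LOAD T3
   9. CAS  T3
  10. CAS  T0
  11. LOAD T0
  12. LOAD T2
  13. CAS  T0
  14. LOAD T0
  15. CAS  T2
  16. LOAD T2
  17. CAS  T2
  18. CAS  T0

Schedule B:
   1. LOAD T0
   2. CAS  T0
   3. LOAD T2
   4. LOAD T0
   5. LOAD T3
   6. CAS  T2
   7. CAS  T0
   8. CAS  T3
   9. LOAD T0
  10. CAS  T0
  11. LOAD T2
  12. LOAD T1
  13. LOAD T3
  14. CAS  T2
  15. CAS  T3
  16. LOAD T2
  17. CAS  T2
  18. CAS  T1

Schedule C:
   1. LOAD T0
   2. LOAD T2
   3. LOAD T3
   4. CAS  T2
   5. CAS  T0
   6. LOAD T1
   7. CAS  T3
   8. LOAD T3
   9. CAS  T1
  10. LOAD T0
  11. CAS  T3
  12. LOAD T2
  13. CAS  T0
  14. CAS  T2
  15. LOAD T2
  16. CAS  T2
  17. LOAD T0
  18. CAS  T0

Tracing schedule C:
T0 LOAD — after: cnt=1, r=1 — load
T2 LOAD — after: cnt=1, r=1 — load
T3 LOAD — after: cnt=1, r=1 — load
T2 CAS — after: cnt=2, r=1 — ok
T0 CAS — after: cnt=2, r=1 — retry
T1 LOAD — after: cnt=2, r=2 — load
T3 CAS — after: cnt=2, r=1 — retry
T3 LOAD — after: cnt=2, r=2 — load
T1 CAS — after: cnt=3, r=2 — ok
T0 LOAD — after: cnt=3, r=3 — load
T3 CAS — after: cnt=3, r=2 — retry
T2 LOAD — after: cnt=3, r=3 — load
T0 CAS — after: cnt=4, r=3 — ok
T2 CAS — after: cnt=4, r=3 — retry
T2 LOAD — after: cnt=4, r=4 — load
T2 CAS — after: cnt=5, r=4 — ok
T0 LOAD — after: cnt=5, r=5 — load
T0 CAS — after: cnt=6, r=5 — ok

C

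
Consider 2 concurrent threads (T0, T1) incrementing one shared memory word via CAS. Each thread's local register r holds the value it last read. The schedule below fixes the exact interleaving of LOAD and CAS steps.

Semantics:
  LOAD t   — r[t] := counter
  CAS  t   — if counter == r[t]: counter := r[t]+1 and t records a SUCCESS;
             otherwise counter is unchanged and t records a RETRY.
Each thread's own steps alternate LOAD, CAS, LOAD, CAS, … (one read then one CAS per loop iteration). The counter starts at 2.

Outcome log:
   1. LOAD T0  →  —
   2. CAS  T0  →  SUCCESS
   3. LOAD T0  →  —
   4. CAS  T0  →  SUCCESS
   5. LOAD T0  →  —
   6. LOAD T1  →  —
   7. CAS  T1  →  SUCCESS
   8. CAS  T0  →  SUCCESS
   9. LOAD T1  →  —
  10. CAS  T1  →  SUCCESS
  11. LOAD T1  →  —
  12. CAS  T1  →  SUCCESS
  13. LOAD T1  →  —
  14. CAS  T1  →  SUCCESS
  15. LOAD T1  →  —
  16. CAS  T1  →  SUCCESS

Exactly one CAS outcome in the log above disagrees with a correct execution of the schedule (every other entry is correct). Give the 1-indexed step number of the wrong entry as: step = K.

step = 8

Correct run:
step 1: T0 LOAD ⇒ load; ctr=2 reg=2
step 2: T0 CAS ⇒ ok; ctr=3 reg=2
step 3: T0 LOAD ⇒ load; ctr=3 reg=3
step 4: T0 CAS ⇒ ok; ctr=4 reg=3
step 5: T0 LOAD ⇒ load; ctr=4 reg=4
step 6: T1 LOAD ⇒ load; ctr=4 reg=4
step 7: T1 CAS ⇒ ok; ctr=5 reg=4
step 8: T0 CAS ⇒ retry; ctr=5 reg=4
step 9: T1 LOAD ⇒ load; ctr=5 reg=5
step 10: T1 CAS ⇒ ok; ctr=6 reg=5
step 11: T1 LOAD ⇒ load; ctr=6 reg=6
step 12: T1 CAS ⇒ ok; ctr=7 reg=6
step 13: T1 LOAD ⇒ load; ctr=7 reg=7
step 14: T1 CAS ⇒ ok; ctr=8 reg=7
step 15: T1 LOAD ⇒ load; ctr=8 reg=8
step 16: T1 CAS ⇒ ok; ctr=9 reg=8
Flip is step 8.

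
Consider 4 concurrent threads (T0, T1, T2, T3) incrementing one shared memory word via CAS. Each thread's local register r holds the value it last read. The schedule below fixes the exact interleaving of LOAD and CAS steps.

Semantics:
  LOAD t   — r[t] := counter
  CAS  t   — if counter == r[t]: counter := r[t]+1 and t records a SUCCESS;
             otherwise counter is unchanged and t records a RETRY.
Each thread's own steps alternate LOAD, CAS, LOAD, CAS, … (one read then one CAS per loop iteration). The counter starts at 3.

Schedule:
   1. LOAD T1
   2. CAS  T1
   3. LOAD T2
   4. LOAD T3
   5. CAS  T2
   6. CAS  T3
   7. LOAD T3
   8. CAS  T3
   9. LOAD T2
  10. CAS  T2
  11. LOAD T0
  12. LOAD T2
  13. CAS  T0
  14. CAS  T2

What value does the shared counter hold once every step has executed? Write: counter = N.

counter = 8

step 1: T1 LOAD ⇒ load; ctr=3 reg=3
step 2: T1 CAS ⇒ ok; ctr=4 reg=3
step 3: T2 LOAD ⇒ load; ctr=4 reg=4
step 4: T3 LOAD ⇒ load; ctr=4 reg=4
step 5: T2 CAS ⇒ ok; ctr=5 reg=4
step 6: T3 CAS ⇒ retry; ctr=5 reg=4
step 7: T3 LOAD ⇒ load; ctr=5 reg=5
step 8: T3 CAS ⇒ ok; ctr=6 reg=5
step 9: T2 LOAD ⇒ load; ctr=6 reg=6
step 10: T2 CAS ⇒ ok; ctr=7 reg=6
step 11: T0 LOAD ⇒ load; ctr=7 reg=7
step 12: T2 LOAD ⇒ load; ctr=7 reg=7
step 13: T0 CAS ⇒ ok; ctr=8 reg=7
step 14: T2 CAS ⇒ retry; ctr=8 reg=7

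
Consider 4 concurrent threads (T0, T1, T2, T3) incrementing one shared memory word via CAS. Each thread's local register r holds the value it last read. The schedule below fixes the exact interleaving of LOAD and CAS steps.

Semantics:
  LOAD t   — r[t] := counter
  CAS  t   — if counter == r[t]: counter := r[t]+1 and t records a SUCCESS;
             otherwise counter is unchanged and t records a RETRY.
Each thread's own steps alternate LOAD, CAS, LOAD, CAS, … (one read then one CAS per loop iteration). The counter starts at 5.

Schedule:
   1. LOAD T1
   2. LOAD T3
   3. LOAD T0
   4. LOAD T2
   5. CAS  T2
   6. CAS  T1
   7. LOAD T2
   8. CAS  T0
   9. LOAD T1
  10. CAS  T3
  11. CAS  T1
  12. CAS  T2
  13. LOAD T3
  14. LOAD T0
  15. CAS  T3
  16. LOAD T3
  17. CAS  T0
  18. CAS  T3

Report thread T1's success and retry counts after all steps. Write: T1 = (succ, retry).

T1 = (1, 1)

1. LOAD T1 → mem=5 r[T1]=5 [LOAD]
2. LOAD T3 → mem=5 r[T3]=5 [LOAD]
3. LOAD T0 → mem=5 r[T0]=5 [LOAD]
4. LOAD T2 → mem=5 r[T2]=5 [LOAD]
5. CAS T2 → mem=6 r[T2]=5 [OK]
6. CAS T1 → mem=6 r[T1]=5 [RETRY]
7. LOAD T2 → mem=6 r[T2]=6 [LOAD]
8. CAS T0 → mem=6 r[T0]=5 [RETRY]
9. LOAD T1 → mem=6 r[T1]=6 [LOAD]
10. CAS T3 → mem=6 r[T3]=5 [RETRY]
11. CAS T1 → mem=7 r[T1]=6 [OK]
12. CAS T2 → mem=7 r[T2]=6 [RETRY]
13. LOAD T3 → mem=7 r[T3]=7 [LOAD]
14. LOAD T0 → mem=7 r[T0]=7 [LOAD]
15. CAS T3 → mem=8 r[T3]=7 [OK]
16. LOAD T3 → mem=8 r[T3]=8 [LOAD]
17. CAS T0 → mem=8 r[T0]=7 [RETRY]
18. CAS T3 → mem=9 r[T3]=8 [OK]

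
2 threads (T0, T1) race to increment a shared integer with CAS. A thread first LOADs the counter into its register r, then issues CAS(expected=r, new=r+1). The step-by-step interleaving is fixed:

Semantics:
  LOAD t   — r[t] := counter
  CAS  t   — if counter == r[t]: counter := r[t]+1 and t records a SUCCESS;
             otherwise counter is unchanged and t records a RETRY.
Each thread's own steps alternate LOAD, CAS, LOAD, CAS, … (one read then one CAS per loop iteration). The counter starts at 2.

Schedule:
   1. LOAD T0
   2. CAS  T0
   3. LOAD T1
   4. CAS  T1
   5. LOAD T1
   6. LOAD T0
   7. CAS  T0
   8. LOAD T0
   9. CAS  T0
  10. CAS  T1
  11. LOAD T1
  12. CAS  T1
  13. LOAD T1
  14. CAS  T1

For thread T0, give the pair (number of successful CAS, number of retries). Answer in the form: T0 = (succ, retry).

T0 = (3, 0)

   1) LOAD T0:  M=2  r_T0=2
   2) CAS  T0:  M=3  r_T0=2 ✓
   3) LOAD T1:  M=3  r_T1=3
   4) CAS  T1:  M=4  r_T1=3 ✓
   5) LOAD T1:  M=4  r_T1=4
   6) LOAD T0:  M=4  r_T0=4
   7) CAS  T0:  M=5  r_T0=4 ✓
   8) LOAD T0:  M=5  r_T0=5
   9) CAS  T0:  M=6  r_T0=5 ✓
  10) CAS  T1:  M=6  r_T1=4 ✗
  11) LOAD T1:  M=6  r_T1=6
  12) CAS  T1:  M=7  r_T1=6 ✓
  13) LOAD T1:  M=7  r_T1=7
  14) CAS  T1:  M=8  r_T1=7 ✓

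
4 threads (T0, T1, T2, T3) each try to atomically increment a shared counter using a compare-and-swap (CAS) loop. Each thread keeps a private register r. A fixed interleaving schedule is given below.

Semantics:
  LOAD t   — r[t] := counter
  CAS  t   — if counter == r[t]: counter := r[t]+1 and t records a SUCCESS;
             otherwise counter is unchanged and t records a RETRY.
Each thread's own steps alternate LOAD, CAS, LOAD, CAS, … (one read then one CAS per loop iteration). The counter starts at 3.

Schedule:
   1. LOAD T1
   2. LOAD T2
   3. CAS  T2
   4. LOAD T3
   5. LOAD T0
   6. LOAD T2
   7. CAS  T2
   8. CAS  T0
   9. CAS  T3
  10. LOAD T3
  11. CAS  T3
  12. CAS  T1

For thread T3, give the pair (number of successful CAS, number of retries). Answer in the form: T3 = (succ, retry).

step 1: T1 LOAD ⇒ load; ctr=3 reg=3
step 2: T2 LOAD ⇒ load; ctr=3 reg=3
step 3: T2 CAS ⇒ ok; ctr=4 reg=3
step 4: T3 LOAD ⇒ load; ctr=4 reg=4
step 5: T0 LOAD ⇒ load; ctr=4 reg=4
step 6: T2 LOAD ⇒ load; ctr=4 reg=4
step 7: T2 CAS ⇒ ok; ctr=5 reg=4
step 8: T0 CAS ⇒ retry; ctr=5 reg=4
step 9: T3 CAS ⇒ retry; ctr=5 reg=4
step 10: T3 LOAD ⇒ load; ctr=5 reg=5
step 11: T3 CAS ⇒ ok; ctr=6 reg=5
step 12: T1 CAS ⇒ retry; ctr=6 reg=3

T3 = (1, 1)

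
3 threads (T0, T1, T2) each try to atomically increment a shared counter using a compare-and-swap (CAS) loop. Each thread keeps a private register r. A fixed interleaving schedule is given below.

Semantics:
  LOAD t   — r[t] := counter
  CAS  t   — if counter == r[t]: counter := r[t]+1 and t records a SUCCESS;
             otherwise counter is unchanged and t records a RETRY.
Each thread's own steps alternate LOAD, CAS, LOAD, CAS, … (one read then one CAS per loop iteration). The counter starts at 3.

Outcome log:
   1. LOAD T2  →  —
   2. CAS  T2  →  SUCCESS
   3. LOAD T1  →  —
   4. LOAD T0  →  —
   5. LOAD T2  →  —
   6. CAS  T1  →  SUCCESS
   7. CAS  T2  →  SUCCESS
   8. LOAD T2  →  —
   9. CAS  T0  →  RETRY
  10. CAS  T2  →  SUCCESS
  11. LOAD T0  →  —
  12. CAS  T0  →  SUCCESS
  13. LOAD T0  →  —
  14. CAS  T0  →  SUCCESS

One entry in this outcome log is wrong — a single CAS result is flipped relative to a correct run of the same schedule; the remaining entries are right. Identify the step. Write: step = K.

Correct run:
   1) LOAD T2:  M=3  r_T2=3
   2) CAS  T2:  M=4  r_T2=3 ✓
   3) LOAD T1:  M=4  r_T1=4
   4) LOAD T0:  M=4  r_T0=4
   5) LOAD T2:  M=4  r_T2=4
   6) CAS  T1:  M=5  r_T1=4 ✓
   7) CAS  T2:  M=5  r_T2=4 ✗
   8) LOAD T2:  M=5  r_T2=5
   9) CAS  T0:  M=5  r_T0=4 ✗
  10) CAS  T2:  M=6  r_T2=5 ✓
  11) LOAD T0:  M=6  r_T0=6
  12) CAS  T0:  M=7  r_T0=6 ✓
  13) LOAD T0:  M=7  r_T0=7
  14) CAS  T0:  M=8  r_T0=7 ✓
Flip is step 7.

step = 7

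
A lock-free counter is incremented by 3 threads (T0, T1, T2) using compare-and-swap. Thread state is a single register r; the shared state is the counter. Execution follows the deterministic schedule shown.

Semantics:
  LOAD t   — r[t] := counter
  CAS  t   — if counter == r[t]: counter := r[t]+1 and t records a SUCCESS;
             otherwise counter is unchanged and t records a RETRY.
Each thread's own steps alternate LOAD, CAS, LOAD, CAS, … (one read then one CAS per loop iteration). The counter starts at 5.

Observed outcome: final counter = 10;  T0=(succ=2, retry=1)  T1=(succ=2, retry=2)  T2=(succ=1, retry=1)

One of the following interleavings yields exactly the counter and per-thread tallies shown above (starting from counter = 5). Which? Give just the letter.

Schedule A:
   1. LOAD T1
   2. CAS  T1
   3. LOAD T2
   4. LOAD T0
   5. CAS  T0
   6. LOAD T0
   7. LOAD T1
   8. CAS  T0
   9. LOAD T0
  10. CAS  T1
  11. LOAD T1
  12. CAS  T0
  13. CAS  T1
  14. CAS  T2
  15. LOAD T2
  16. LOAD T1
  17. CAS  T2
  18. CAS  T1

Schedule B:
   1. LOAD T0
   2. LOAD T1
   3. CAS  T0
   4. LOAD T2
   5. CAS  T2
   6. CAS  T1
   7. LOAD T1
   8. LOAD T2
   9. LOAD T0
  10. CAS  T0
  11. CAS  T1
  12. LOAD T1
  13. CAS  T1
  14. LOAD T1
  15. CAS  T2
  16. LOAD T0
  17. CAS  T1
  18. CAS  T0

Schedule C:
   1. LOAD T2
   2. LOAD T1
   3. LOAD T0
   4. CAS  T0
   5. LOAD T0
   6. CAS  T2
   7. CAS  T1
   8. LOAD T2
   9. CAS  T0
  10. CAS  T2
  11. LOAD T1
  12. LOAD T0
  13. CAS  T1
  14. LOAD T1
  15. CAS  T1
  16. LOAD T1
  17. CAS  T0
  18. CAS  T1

B

Simulating candidate B:
1. LOAD T0 → mem=5 r[T0]=5 [LOAD]
2. LOAD T1 → mem=5 r[T1]=5 [LOAD]
3. CAS T0 → mem=6 r[T0]=5 [OK]
4. LOAD T2 → mem=6 r[T2]=6 [LOAD]
5. CAS T2 → mem=7 r[T2]=6 [OK]
6. CAS T1 → mem=7 r[T1]=5 [RETRY]
7. LOAD T1 → mem=7 r[T1]=7 [LOAD]
8. LOAD T2 → mem=7 r[T2]=7 [LOAD]
9. LOAD T0 → mem=7 r[T0]=7 [LOAD]
10. CAS T0 → mem=8 r[T0]=7 [OK]
11. CAS T1 → mem=8 r[T1]=7 [RETRY]
12. LOAD T1 → mem=8 r[T1]=8 [LOAD]
13. CAS T1 → mem=9 r[T1]=8 [OK]
14. LOAD T1 → mem=9 r[T1]=9 [LOAD]
15. CAS T2 → mem=9 r[T2]=7 [RETRY]
16. LOAD T0 → mem=9 r[T0]=9 [LOAD]
17. CAS T1 → mem=10 r[T1]=9 [OK]
18. CAS T0 → mem=10 r[T0]=9 [RETRY]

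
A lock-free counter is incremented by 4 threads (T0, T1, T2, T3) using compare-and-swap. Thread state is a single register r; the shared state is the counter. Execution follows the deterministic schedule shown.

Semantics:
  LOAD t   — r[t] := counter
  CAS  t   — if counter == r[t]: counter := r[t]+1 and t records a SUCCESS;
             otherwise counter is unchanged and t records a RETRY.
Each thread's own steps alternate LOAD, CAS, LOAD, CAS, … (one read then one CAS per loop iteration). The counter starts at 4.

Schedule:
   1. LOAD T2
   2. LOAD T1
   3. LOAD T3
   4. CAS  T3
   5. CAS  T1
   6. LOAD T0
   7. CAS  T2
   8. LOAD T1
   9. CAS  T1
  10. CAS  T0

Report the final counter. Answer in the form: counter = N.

counter = 6

step 1: T2 LOAD ⇒ load; ctr=4 reg=4
step 2: T1 LOAD ⇒ load; ctr=4 reg=4
step 3: T3 LOAD ⇒ load; ctr=4 reg=4
step 4: T3 CAS ⇒ ok; ctr=5 reg=4
step 5: T1 CAS ⇒ retry; ctr=5 reg=4
step 6: T0 LOAD ⇒ load; ctr=5 reg=5
step 7: T2 CAS ⇒ retry; ctr=5 reg=4
step 8: T1 LOAD ⇒ load; ctr=5 reg=5
step 9: T1 CAS ⇒ ok; ctr=6 reg=5
step 10: T0 CAS ⇒ retry; ctr=6 reg=5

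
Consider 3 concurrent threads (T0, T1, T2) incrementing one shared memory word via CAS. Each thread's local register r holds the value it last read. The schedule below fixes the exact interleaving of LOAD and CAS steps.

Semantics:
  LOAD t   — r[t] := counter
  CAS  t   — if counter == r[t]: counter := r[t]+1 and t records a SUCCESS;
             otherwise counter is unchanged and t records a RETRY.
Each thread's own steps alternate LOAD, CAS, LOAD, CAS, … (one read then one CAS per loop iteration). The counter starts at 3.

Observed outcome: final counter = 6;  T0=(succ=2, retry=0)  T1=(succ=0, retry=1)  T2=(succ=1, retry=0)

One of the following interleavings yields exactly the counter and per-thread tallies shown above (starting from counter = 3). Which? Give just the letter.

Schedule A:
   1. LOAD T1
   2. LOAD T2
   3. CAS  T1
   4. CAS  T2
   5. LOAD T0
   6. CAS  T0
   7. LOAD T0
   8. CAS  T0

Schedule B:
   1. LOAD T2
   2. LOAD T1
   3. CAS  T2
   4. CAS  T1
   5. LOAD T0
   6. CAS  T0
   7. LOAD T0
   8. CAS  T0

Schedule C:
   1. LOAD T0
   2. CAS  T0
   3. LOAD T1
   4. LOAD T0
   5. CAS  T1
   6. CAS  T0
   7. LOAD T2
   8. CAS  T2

Simulating candidate B:
   1) LOAD T2:  M=3  r_T2=3
   2) LOAD T1:  M=3  r_T1=3
   3) CAS  T2:  M=4  r_T2=3 ✓
   4) CAS  T1:  M=4  r_T1=3 ✗
   5) LOAD T0:  M=4  r_T0=4
   6) CAS  T0:  M=5  r_T0=4 ✓
   7) LOAD T0:  M=5  r_T0=5
   8) CAS  T0:  M=6  r_T0=5 ✓

B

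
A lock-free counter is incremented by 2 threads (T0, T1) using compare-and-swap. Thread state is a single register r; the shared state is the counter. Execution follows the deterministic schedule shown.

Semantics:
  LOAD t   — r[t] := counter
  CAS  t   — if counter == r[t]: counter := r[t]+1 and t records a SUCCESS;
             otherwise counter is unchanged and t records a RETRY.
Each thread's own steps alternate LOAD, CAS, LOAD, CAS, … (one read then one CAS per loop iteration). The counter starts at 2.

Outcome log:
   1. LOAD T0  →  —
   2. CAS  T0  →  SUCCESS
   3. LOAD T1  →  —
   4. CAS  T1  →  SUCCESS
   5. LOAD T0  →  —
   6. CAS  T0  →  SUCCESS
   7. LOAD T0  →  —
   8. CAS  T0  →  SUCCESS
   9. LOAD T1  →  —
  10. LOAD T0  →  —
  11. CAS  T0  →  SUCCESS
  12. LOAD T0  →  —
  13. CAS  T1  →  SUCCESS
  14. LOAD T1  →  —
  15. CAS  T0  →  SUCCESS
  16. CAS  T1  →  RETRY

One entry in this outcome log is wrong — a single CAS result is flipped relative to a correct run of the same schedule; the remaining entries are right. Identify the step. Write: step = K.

step = 13

Correct run:
#1 T0 reads 2
#2 T0 CAS(2→3) writes; counter now 3
#3 T1 reads 3
#4 T1 CAS(3→4) writes; counter now 4
#5 T0 reads 4
#6 T0 CAS(4→5) writes; counter now 5
#7 T0 reads 5
#8 T0 CAS(5→6) writes; counter now 6
#9 T1 reads 6
#10 T0 reads 6
#11 T0 CAS(6→7) writes; counter now 7
#12 T0 reads 7
#13 T1 CAS(6→7) fails; counter now 7
#14 T1 reads 7
#15 T0 CAS(7→8) writes; counter now 8
#16 T1 CAS(7→8) fails; counter now 8
Log disagrees first at step 13.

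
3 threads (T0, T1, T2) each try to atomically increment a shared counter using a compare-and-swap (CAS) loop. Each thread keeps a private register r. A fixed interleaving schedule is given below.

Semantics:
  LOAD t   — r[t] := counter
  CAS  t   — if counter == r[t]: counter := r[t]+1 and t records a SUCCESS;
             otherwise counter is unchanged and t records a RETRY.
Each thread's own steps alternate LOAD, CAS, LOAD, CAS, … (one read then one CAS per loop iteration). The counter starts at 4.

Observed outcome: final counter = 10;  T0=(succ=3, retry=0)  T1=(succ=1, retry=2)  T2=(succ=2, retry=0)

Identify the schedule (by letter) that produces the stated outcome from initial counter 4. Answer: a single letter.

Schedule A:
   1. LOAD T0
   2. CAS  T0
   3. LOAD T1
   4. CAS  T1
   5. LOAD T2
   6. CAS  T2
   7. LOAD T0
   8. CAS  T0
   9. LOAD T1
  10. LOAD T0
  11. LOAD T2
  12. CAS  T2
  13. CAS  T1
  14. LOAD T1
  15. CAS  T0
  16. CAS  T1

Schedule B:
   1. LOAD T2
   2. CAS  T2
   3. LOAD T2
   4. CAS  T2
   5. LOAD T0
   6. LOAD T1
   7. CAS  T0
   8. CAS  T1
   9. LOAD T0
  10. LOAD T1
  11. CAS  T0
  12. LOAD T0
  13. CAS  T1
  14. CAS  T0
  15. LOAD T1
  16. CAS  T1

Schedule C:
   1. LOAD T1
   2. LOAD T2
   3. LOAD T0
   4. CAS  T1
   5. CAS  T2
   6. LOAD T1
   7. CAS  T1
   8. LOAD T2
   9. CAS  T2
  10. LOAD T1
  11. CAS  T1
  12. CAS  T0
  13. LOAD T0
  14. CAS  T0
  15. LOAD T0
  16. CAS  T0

B

Tracing schedule B:
T2 LOAD — after: cnt=4, r=4 — load
T2 CAS — after: cnt=5, r=4 — ok
T2 LOAD — after: cnt=5, r=5 — load
T2 CAS — after: cnt=6, r=5 — ok
T0 LOAD — after: cnt=6, r=6 — load
T1 LOAD — after: cnt=6, r=6 — load
T0 CAS — after: cnt=7, r=6 — ok
T1 CAS — after: cnt=7, r=6 — retry
T0 LOAD — after: cnt=7, r=7 — load
T1 LOAD — after: cnt=7, r=7 — load
T0 CAS — after: cnt=8, r=7 — ok
T0 LOAD — after: cnt=8, r=8 — load
T1 CAS — after: cnt=8, r=7 — retry
T0 CAS — after: cnt=9, r=8 — ok
T1 LOAD — after: cnt=9, r=9 — load
T1 CAS — after: cnt=10, r=9 — ok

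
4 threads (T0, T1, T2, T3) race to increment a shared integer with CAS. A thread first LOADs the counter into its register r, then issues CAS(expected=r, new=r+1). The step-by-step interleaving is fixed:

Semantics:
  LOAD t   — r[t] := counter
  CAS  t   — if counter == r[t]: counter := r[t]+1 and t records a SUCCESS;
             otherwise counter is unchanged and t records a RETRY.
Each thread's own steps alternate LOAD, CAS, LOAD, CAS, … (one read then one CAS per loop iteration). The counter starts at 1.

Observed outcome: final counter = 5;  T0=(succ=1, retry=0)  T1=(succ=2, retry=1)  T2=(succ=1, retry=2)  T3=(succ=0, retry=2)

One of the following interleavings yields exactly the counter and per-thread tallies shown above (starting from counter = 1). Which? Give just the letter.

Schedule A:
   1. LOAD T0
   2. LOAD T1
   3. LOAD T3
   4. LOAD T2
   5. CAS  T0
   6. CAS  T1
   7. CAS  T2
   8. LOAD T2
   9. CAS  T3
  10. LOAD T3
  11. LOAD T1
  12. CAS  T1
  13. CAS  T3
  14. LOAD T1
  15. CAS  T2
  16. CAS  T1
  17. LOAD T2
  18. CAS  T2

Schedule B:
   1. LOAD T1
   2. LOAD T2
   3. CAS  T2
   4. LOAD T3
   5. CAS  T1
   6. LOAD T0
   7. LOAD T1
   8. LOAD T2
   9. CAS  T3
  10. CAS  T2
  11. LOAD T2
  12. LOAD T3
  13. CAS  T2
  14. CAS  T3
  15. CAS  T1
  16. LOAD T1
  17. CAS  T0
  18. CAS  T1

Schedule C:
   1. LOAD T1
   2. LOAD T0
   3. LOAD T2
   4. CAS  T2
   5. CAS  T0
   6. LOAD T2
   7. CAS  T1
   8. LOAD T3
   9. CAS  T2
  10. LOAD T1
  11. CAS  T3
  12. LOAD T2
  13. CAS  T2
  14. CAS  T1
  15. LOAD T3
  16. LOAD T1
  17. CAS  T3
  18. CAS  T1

A

Simulating candidate A:
   1) LOAD T0:  M=1  r_T0=1
   2) LOAD T1:  M=1  r_T1=1
   3) LOAD T3:  M=1  r_T3=1
   4) LOAD T2:  M=1  r_T2=1
   5) CAS  T0:  M=2  r_T0=1 ✓
   6) CAS  T1:  M=2  r_T1=1 ✗
   7) CAS  T2:  M=2  r_T2=1 ✗
   8) LOAD T2:  M=2  r_T2=2
   9) CAS  T3:  M=2  r_T3=1 ✗
  10) LOAD T3:  M=2  r_T3=2
  11) LOAD T1:  M=2  r_T1=2
  12) CAS  T1:  M=3  r_T1=2 ✓
  13) CAS  T3:  M=3  r_T3=2 ✗
  14) LOAD T1:  M=3  r_T1=3
  15) CAS  T2:  M=3  r_T2=2 ✗
  16) CAS  T1:  M=4  r_T1=3 ✓
  17) LOAD T2:  M=4  r_T2=4
  18) CAS  T2:  M=5  r_T2=4 ✓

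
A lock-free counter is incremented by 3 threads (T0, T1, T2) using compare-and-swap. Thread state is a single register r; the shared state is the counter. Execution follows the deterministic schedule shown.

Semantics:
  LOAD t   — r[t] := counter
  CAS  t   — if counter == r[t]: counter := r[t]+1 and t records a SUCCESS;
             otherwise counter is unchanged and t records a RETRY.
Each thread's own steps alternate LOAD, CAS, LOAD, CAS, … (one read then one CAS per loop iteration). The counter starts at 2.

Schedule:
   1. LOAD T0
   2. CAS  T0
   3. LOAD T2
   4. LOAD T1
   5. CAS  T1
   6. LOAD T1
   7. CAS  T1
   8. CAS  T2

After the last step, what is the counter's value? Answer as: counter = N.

counter = 5

#1 T0 reads 2
#2 T0 CAS(2→3) writes; counter now 3
#3 T2 reads 3
#4 T1 reads 3
#5 T1 CAS(3→4) writes; counter now 4
#6 T1 reads 4
#7 T1 CAS(4→5) writes; counter now 5
#8 T2 CAS(3→4) fails; counter now 5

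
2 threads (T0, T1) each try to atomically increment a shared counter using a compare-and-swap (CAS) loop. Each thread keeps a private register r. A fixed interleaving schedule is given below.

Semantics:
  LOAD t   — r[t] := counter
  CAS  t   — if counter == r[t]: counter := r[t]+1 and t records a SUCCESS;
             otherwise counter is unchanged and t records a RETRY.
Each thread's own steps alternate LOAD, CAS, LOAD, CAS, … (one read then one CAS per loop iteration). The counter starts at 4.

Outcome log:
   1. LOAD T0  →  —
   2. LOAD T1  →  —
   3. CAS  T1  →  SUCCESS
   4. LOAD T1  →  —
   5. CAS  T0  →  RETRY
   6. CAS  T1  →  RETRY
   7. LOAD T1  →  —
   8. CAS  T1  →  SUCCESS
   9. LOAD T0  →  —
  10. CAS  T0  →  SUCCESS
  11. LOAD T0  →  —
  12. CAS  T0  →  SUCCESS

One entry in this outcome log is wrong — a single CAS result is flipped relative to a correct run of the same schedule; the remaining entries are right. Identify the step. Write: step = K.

step = 6

Correct run:
   1) LOAD T0:  M=4  r_T0=4
   2) LOAD T1:  M=4  r_T1=4
   3) CAS  T1:  M=5  r_T1=4 ✓
   4) LOAD T1:  M=5  r_T1=5
   5) CAS  T0:  M=5  r_T0=4 ✗
   6) CAS  T1:  M=6  r_T1=5 ✓
   7) LOAD T1:  M=6  r_T1=6
   8) CAS  T1:  M=7  r_T1=6 ✓
   9) LOAD T0:  M=7  r_T0=7
  10) CAS  T0:  M=8  r_T0=7 ✓
  11) LOAD T0:  M=8  r_T0=8
  12) CAS  T0:  M=9  r_T0=8 ✓
Log disagrees first at step 6.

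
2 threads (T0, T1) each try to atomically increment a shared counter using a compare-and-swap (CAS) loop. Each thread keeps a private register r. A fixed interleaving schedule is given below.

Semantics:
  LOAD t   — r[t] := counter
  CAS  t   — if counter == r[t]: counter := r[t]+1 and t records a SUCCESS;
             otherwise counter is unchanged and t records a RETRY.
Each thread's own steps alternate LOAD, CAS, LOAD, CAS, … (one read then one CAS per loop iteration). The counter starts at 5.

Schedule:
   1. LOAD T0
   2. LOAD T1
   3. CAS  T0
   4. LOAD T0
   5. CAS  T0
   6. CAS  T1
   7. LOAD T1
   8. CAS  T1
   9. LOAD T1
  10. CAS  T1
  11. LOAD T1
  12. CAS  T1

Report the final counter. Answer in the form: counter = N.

   1) LOAD T0:  M=5  r_T0=5
   2) LOAD T1:  M=5  r_T1=5
   3) CAS  T0:  M=6  r_T0=5 ✓
   4) LOAD T0:  M=6  r_T0=6
   5) CAS  T0:  M=7  r_T0=6 ✓
   6) CAS  T1:  M=7  r_T1=5 ✗
   7) LOAD T1:  M=7  r_T1=7
   8) CAS  T1:  M=8  r_T1=7 ✓
   9) LOAD T1:  M=8  r_T1=8
  10) CAS  T1:  M=9  r_T1=8 ✓
  11) LOAD T1:  M=9  r_T1=9
  12) CAS  T1:  M=10  r_T1=9 ✓

counter = 10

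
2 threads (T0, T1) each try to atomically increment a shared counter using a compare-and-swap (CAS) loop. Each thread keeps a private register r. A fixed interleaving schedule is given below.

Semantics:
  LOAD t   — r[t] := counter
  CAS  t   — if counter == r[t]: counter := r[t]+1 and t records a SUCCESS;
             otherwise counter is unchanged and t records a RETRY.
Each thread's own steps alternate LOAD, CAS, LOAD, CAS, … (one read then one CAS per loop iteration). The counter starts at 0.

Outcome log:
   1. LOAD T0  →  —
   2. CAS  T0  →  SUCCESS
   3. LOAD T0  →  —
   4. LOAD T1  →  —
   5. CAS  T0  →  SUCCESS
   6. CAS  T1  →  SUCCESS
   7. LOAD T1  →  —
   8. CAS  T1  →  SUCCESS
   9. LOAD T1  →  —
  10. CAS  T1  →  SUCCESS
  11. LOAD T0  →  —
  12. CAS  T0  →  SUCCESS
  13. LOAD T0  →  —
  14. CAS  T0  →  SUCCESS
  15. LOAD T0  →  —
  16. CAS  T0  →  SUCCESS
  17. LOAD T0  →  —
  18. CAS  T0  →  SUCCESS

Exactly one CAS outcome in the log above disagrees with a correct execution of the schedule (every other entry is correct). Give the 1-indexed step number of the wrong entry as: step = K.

Correct run:
T0 LOAD — after: cnt=0, r=0 — load
T0 CAS — after: cnt=1, r=0 — ok
T0 LOAD — after: cnt=1, r=1 — load
T1 LOAD — after: cnt=1, r=1 — load
T0 CAS — after: cnt=2, r=1 — ok
T1 CAS — after: cnt=2, r=1 — retry
T1 LOAD — after: cnt=2, r=2 — load
T1 CAS — after: cnt=3, r=2 — ok
T1 LOAD — after: cnt=3, r=3 — load
T1 CAS — after: cnt=4, r=3 — ok
T0 LOAD — after: cnt=4, r=4 — load
T0 CAS — after: cnt=5, r=4 — ok
T0 LOAD — after: cnt=5, r=5 — load
T0 CAS — after: cnt=6, r=5 — ok
T0 LOAD — after: cnt=6, r=6 — load
T0 CAS — after: cnt=7, r=6 — ok
T0 LOAD — after: cnt=7, r=7 — load
T0 CAS — after: cnt=8, r=7 — ok
Mismatch at 6.

step = 6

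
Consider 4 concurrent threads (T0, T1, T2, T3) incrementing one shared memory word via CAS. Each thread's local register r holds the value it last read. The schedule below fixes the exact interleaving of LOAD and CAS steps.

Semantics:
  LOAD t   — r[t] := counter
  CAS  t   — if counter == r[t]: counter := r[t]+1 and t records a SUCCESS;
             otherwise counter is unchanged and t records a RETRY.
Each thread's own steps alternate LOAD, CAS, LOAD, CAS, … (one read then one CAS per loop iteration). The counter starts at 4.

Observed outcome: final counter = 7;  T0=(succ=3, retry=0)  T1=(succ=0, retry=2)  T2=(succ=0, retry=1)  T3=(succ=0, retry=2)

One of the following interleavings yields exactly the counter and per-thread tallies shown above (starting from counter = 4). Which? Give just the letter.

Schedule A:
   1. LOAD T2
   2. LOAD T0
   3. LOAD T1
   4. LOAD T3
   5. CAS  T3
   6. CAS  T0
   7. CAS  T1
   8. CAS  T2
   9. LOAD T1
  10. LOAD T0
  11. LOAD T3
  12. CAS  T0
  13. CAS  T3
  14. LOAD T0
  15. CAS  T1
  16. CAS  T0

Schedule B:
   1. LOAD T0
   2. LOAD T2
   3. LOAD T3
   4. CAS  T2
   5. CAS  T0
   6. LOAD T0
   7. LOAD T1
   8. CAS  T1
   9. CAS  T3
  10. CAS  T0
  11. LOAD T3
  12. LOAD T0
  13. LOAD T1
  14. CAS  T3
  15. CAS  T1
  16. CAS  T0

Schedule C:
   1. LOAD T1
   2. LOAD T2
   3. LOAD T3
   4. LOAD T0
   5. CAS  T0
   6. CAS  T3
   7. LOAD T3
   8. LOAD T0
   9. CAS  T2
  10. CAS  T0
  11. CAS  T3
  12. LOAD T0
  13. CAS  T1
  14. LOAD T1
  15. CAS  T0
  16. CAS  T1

C

Tracing schedule C:
#1 T1 reads 4
#2 T2 reads 4
#3 T3 reads 4
#4 T0 reads 4
#5 T0 CAS(4→5) writes; counter now 5
#6 T3 CAS(4→5) fails; counter now 5
#7 T3 reads 5
#8 T0 reads 5
#9 T2 CAS(4→5) fails; counter now 5
#10 T0 CAS(5→6) writes; counter now 6
#11 T3 CAS(5→6) fails; counter now 6
#12 T0 reads 6
#13 T1 CAS(4→5) fails; counter now 6
#14 T1 reads 6
#15 T0 CAS(6→7) writes; counter now 7
#16 T1 CAS(6→7) fails; counter now 7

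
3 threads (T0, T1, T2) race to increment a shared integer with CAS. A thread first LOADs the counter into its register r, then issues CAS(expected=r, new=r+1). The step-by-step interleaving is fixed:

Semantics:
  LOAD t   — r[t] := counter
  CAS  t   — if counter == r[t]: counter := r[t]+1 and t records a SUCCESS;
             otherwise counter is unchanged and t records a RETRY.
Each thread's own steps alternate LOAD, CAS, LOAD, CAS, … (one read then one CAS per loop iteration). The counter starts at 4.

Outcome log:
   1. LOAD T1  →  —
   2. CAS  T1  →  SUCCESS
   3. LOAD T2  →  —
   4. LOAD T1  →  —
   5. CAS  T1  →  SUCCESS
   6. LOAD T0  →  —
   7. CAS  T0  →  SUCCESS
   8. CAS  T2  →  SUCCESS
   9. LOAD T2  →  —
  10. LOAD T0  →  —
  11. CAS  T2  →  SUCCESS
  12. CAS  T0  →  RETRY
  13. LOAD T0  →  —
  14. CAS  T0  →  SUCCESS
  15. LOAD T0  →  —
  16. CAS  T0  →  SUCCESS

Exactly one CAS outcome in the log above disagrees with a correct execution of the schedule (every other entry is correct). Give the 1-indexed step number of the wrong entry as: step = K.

Correct run:
[1] T1.load  rd  (counter 4, T1.r 4)
[2] T1.cas  hit  (counter 5, T1.r 4)
[3] T2.load  rd  (counter 5, T2.r 5)
[4] T1.load  rd  (counter 5, T1.r 5)
[5] T1.cas  hit  (counter 6, T1.r 5)
[6] T0.load  rd  (counter 6, T0.r 6)
[7] T0.cas  hit  (counter 7, T0.r 6)
[8] T2.cas  miss  (counter 7, T2.r 5)
[9] T2.load  rd  (counter 7, T2.r 7)
[10] T0.load  rd  (counter 7, T0.r 7)
[11] T2.cas  hit  (counter 8, T2.r 7)
[12] T0.cas  miss  (counter 8, T0.r 7)
[13] T0.load  rd  (counter 8, T0.r 8)
[14] T0.cas  hit  (counter 9, T0.r 8)
[15] T0.load  rd  (counter 9, T0.r 9)
[16] T0.cas  hit  (counter 10, T0.r 9)
Flip is step 8.

step = 8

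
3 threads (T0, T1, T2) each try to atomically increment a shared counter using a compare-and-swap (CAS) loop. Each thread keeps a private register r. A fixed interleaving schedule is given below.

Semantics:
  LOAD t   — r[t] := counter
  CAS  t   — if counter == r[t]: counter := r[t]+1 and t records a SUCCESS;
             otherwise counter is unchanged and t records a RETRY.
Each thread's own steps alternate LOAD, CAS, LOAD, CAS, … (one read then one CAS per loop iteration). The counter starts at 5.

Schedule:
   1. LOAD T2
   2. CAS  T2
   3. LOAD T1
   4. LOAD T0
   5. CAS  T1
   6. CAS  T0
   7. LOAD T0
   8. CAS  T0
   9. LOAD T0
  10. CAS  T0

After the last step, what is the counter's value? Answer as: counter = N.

counter = 9

#1 T2 reads 5
#2 T2 CAS(5→6) writes; counter now 6
#3 T1 reads 6
#4 T0 reads 6
#5 T1 CAS(6→7) writes; counter now 7
#6 T0 CAS(6→7) fails; counter now 7
#7 T0 reads 7
#8 T0 CAS(7→8) writes; counter now 8
#9 T0 reads 8
#10 T0 CAS(8→9) writes; counter now 9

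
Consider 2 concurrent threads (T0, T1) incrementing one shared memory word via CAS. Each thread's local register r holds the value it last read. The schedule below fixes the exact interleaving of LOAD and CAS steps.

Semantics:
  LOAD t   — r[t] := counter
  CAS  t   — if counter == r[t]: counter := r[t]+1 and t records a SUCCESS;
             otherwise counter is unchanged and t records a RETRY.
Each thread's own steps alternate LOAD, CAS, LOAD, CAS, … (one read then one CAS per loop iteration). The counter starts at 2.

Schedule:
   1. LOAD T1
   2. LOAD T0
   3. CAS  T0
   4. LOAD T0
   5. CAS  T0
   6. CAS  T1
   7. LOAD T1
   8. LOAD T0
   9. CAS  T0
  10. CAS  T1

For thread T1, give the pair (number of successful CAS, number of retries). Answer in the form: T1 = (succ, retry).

T1 = (0, 2)

   1) LOAD T1:  M=2  r_T1=2
   2) LOAD T0:  M=2  r_T0=2
   3) CAS  T0:  M=3  r_T0=2 ✓
   4) LOAD T0:  M=3  r_T0=3
   5) CAS  T0:  M=4  r_T0=3 ✓
   6) CAS  T1:  M=4  r_T1=2 ✗
   7) LOAD T1:  M=4  r_T1=4
   8) LOAD T0:  M=4  r_T0=4
   9) CAS  T0:  M=5  r_T0=4 ✓
  10) CAS  T1:  M=5  r_T1=4 ✗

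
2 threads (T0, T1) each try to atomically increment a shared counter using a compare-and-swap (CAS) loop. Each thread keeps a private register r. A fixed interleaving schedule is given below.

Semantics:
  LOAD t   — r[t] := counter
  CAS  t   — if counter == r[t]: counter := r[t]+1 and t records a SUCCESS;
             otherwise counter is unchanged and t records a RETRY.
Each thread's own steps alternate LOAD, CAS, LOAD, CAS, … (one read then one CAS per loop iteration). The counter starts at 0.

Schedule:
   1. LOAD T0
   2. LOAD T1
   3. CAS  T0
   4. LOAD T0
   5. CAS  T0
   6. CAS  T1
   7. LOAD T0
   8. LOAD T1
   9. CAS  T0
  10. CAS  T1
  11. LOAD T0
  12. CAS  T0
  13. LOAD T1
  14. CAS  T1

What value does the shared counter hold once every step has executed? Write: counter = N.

1. LOAD T0 → mem=0 r[T0]=0 [LOAD]
2. LOAD T1 → mem=0 r[T1]=0 [LOAD]
3. CAS T0 → mem=1 r[T0]=0 [OK]
4. LOAD T0 → mem=1 r[T0]=1 [LOAD]
5. CAS T0 → mem=2 r[T0]=1 [OK]
6. CAS T1 → mem=2 r[T1]=0 [RETRY]
7. LOAD T0 → mem=2 r[T0]=2 [LOAD]
8. LOAD T1 → mem=2 r[T1]=2 [LOAD]
9. CAS T0 → mem=3 r[T0]=2 [OK]
10. CAS T1 → mem=3 r[T1]=2 [RETRY]
11. LOAD T0 → mem=3 r[T0]=3 [LOAD]
12. CAS T0 → mem=4 r[T0]=3 [OK]
13. LOAD T1 → mem=4 r[T1]=4 [LOAD]
14. CAS T1 → mem=5 r[T1]=4 [OK]

counter = 5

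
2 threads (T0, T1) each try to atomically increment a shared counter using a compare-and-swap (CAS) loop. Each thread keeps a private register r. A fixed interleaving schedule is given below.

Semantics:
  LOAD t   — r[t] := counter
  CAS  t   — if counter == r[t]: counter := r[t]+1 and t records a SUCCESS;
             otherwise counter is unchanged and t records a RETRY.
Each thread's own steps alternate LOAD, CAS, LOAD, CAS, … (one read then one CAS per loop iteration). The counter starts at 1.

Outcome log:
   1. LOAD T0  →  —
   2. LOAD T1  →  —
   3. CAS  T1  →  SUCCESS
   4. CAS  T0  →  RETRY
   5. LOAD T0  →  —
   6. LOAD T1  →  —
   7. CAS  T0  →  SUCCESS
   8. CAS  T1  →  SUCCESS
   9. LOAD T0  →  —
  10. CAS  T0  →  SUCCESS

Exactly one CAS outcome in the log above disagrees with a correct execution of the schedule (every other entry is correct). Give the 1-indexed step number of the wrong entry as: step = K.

step = 8

Re-executing:
#1 T0 reads 1
#2 T1 reads 1
#3 T1 CAS(1→2) writes; counter now 2
#4 T0 CAS(1→2) fails; counter now 2
#5 T0 reads 2
#6 T1 reads 2
#7 T0 CAS(2→3) writes; counter now 3
#8 T1 CAS(2→3) fails; counter now 3
#9 T0 reads 3
#10 T0 CAS(3→4) writes; counter now 4
Log disagrees first at step 8.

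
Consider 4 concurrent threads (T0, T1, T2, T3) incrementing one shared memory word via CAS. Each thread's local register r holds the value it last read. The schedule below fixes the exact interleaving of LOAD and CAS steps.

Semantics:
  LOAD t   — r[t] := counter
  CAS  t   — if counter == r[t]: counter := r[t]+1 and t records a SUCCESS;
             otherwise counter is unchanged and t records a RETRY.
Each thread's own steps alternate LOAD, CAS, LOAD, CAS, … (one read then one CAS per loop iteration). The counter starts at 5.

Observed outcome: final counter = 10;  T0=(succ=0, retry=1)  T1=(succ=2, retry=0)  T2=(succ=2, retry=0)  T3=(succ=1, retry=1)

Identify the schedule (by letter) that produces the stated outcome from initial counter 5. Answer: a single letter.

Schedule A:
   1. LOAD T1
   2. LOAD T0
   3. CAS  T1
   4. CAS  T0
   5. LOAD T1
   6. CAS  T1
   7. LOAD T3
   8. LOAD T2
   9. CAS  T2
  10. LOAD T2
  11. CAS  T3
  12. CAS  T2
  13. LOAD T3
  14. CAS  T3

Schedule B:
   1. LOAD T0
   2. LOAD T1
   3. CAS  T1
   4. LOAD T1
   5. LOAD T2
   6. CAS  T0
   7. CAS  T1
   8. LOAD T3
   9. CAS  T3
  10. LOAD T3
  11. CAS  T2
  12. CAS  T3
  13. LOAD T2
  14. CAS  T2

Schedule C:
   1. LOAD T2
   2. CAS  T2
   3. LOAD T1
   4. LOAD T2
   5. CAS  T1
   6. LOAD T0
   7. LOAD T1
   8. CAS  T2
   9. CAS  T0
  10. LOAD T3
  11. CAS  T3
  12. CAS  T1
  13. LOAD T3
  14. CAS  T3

A

Simulating candidate A:
T1 LOAD — after: cnt=5, r=5 — load
T0 LOAD — after: cnt=5, r=5 — load
T1 CAS — after: cnt=6, r=5 — ok
T0 CAS — after: cnt=6, r=5 — retry
T1 LOAD — after: cnt=6, r=6 — load
T1 CAS — after: cnt=7, r=6 — ok
T3 LOAD — after: cnt=7, r=7 — load
T2 LOAD — after: cnt=7, r=7 — load
T2 CAS — after: cnt=8, r=7 — ok
T2 LOAD — after: cnt=8, r=8 — load
T3 CAS — after: cnt=8, r=7 — retry
T2 CAS — after: cnt=9, r=8 — ok
T3 LOAD — after: cnt=9, r=9 — load
T3 CAS — after: cnt=10, r=9 — ok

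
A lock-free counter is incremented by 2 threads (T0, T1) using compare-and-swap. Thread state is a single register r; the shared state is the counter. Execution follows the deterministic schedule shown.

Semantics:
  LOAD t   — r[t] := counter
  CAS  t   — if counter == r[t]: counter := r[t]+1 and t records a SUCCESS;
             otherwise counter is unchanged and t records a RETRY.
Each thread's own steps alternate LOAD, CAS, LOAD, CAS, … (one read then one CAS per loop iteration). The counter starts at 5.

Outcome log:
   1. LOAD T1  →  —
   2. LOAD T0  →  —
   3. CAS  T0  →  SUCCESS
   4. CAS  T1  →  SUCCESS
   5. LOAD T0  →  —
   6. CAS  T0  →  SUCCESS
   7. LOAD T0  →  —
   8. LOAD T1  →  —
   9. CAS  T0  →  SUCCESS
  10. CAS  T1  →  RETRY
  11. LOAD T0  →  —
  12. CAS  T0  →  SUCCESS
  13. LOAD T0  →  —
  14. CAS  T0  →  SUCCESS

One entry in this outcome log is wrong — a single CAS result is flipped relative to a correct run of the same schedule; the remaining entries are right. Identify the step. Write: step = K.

step = 4

Reference trace:
[1] T1.load  rd  (counter 5, T1.r 5)
[2] T0.load  rd  (counter 5, T0.r 5)
[3] T0.cas  hit  (counter 6, T0.r 5)
[4] T1.cas  miss  (counter 6, T1.r 5)
[5] T0.load  rd  (counter 6, T0.r 6)
[6] T0.cas  hit  (counter 7, T0.r 6)
[7] T0.load  rd  (counter 7, T0.r 7)
[8] T1.load  rd  (counter 7, T1.r 7)
[9] T0.cas  hit  (counter 8, T0.r 7)
[10] T1.cas  miss  (counter 8, T1.r 7)
[11] T0.load  rd  (counter 8, T0.r 8)
[12] T0.cas  hit  (counter 9, T0.r 8)
[13] T0.load  rd  (counter 9, T0.r 9)
[14] T0.cas  hit  (counter 10, T0.r 9)
Mismatch at 4.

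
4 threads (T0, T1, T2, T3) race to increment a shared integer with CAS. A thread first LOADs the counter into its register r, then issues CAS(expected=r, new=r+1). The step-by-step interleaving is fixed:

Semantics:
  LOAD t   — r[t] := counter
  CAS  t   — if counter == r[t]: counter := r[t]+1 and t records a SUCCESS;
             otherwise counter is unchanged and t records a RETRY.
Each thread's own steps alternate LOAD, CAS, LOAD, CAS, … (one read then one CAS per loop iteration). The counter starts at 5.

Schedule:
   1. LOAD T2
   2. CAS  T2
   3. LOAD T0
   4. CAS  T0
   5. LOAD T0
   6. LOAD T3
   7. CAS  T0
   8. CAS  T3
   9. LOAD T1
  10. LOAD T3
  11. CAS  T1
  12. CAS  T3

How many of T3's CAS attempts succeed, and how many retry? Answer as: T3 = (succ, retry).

T2 LOAD — after: cnt=5, r=5 — load
T2 CAS — after: cnt=6, r=5 — ok
T0 LOAD — after: cnt=6, r=6 — load
T0 CAS — after: cnt=7, r=6 — ok
T0 LOAD — after: cnt=7, r=7 — load
T3 LOAD — after: cnt=7, r=7 — load
T0 CAS — after: cnt=8, r=7 — ok
T3 CAS — after: cnt=8, r=7 — retry
T1 LOAD — after: cnt=8, r=8 — load
T3 LOAD — after: cnt=8, r=8 — load
T1 CAS — after: cnt=9, r=8 — ok
T3 CAS — after: cnt=9, r=8 — retry

T3 = (0, 2)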